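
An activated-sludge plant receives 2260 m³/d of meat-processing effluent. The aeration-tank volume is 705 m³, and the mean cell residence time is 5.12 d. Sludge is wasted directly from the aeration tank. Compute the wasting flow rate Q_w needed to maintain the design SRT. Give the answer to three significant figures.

Wasting from the aeration tank: Q_w = V / θ_c = 705.0 / 5.12 = 137.7 m³/d.

Q_w ≈ 138 m³/d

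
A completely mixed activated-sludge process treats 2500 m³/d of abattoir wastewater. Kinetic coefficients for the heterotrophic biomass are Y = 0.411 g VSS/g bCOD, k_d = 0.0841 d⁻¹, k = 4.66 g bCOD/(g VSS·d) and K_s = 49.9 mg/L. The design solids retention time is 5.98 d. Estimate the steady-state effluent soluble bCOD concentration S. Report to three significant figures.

S ≈ 7.54 mg/L

For a completely mixed reactor with recycle the Lawrence–McCarty relation gives S = K_s·(1 + k_d·θ_c) / [θ_c·(Y·k − k_d) − 1] = 49.9 × (1 + 0.0841 × 5.98) / [5.98 × (0.411 × 4.66 − 0.0841) − 1] = 75.00 / 9.950 = 7.537 mg/L.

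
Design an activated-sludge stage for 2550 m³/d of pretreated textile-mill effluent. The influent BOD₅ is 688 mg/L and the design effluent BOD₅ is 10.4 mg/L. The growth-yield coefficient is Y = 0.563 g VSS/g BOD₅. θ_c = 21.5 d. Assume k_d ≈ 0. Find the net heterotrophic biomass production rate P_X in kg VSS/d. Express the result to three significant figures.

Since k_d ≈ 0, Y_obs = Y = 0.563 g VSS/g BOD₅.
Substrate removed = Q·(S₀ − S) = 2550 m³/d × (688 − 10.4) g/m³ = 1.73×10^6 g/d = 1728 kg/d.
Biomass produced: P_X = Y_obs·Q·ΔS = 0.5630 × 1728 ≈ 972.8 kg VSS/d.

P_X ≈ 973 kg VSS/d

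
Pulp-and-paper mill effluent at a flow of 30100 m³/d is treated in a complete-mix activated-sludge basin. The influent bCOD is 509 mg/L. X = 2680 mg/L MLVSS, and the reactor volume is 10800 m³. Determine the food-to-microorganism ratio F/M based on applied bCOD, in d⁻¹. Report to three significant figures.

Food-to-microorganism ratio F/M = Q S₀ / (V X) = 30100 × 509 / (10800 × 2680) = 0.5293 d⁻¹.

F/M ≈ 0.529 d⁻¹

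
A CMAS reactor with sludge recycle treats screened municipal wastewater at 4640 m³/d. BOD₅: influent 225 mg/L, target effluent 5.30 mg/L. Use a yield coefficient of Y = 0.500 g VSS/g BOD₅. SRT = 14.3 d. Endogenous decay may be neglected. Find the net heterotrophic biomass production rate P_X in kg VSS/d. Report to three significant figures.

P_X ≈ 510 kg VSS/d

Since k_d ≈ 0, Y_obs = Y = 0.500 g VSS/g BOD₅.
Mass of BOD₅ removed per day: Q(S₀ − S) = 4640 × 219.7 g/m³ = 1019 kg/d.
So the net sludge growth is P_X = 0.5000 × 1019 = 509.7 kg VSS/d.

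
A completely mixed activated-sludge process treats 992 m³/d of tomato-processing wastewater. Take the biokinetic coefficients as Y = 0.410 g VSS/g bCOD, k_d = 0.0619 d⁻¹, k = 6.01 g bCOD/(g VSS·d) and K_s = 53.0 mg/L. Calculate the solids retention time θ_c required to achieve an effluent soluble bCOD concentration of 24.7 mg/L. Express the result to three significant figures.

θ_c ≈ 1.39 d

From 1/θ_c = Y·k·S/(K_s + S) − k_d: Y·k·S/(K_s+S) = 0.410 × 6.01 × 24.7 / (53.0 + 24.7) = 0.7833 d⁻¹.
θ_c = 1/(μ − k_d) = 1/(0.7833 − 0.0619) = 1/0.7214 = 1.386 d.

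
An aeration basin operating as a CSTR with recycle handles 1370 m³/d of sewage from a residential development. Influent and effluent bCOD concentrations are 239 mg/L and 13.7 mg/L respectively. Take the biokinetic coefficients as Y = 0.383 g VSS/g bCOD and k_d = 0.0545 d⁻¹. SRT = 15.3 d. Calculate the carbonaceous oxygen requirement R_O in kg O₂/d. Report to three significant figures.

Correct the yield for decay: Y_obs = Y/(1 + k_d θ_c) = 0.383 / (1 + 0.0545 × 15.3) = 0.383 / 1.834 = 0.2089.
Substrate removed = Q·(S₀ − S) = 1370 m³/d × (239 − 13.7) g/m³ = 3.09×10^5 g/d = 308.7 kg/d.
Net sludge production P_X = 0.2089 × 308.7 = 64.46 kg VSS/d.
Carbonaceous O₂ demand = substrate oxidised − cell-mass equivalent = 308.7 − 1.42 × 64.46 = 217.1 kg O₂/d.

R_O ≈ 217 kg O₂/d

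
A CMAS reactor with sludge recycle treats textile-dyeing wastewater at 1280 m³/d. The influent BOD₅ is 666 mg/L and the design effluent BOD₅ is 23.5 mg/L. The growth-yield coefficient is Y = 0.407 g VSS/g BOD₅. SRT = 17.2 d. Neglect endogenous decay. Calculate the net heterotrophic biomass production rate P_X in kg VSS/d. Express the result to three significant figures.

P_X ≈ 335 kg VSS/d

No decay correction is needed, so Y_obs = Y = 0.407.
Substrate removed = Q·(S₀ − S) = 1280 m³/d × (666 − 23.5) g/m³ = 8.22×10^5 g/d = 822.4 kg/d.
P_X = Y_obs · Q(S₀ − S) = 0.4070 × 822.4 = 334.7 kg VSS/d.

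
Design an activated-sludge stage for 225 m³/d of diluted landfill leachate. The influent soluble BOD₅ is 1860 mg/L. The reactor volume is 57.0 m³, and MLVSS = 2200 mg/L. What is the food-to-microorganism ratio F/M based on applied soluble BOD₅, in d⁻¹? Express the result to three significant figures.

F/M ≈ 3.34 d⁻¹

Food-to-microorganism ratio F/M = Q S₀ / (V X) = 225 × 1860 / (57.00 × 2200) = 3.337 d⁻¹.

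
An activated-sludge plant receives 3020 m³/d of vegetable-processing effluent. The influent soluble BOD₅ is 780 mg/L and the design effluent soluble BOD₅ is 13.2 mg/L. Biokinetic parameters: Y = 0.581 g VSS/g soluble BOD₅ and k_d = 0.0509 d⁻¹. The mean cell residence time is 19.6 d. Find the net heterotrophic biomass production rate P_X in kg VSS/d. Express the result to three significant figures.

P_X ≈ 674 kg VSS/d

Observed yield with endogenous decay: Y_obs = Y / (1 + k_d·θ_c) = 0.581 / (1 + 0.0509 × 19.6) = 0.581 / 1.998 = 0.2908 g VSS/g soluble BOD₅.
ΔS = 780 − 13.2 = 766.8 mg/L, so the substrate removal rate is 3020 × 766.8/1000 = 2316 kg soluble BOD₅/d.
Biomass produced: P_X = Y_obs·Q·ΔS = 0.2908 × 2316 ≈ 673.5 kg VSS/d.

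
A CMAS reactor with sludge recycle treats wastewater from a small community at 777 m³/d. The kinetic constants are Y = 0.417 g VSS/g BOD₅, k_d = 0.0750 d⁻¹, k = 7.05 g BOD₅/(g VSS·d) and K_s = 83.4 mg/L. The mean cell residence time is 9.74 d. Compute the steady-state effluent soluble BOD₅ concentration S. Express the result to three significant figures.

Effluent substrate depends only on kinetics and SRT: S = K_s(1 + k_d θ_c) / [θ_c(Yk − k_d) − 1] = 83.4 × (1 + 0.0750 × 9.74) / [9.74 × (0.417 × 7.05 − 0.0750) − 1] = 144.3 / 26.90 = 5.364 mg/L.

S ≈ 5.36 mg/L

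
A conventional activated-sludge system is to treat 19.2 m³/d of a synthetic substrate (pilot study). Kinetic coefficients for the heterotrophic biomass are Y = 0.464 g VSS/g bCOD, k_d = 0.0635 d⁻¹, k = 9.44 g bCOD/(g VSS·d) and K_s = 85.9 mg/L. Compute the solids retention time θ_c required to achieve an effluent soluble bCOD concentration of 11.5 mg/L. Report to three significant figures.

Specific growth rate at S = 11.5 mg/L: μ = YkS/(K_s+S) = 0.464·9.44·11.5/(85.9+11.5) = 0.5172 d⁻¹.
θ_c = 1/(μ − k_d) = 1/(0.5172 − 0.0635) = 1/0.4537 = 2.204 d.

θ_c ≈ 2.20 d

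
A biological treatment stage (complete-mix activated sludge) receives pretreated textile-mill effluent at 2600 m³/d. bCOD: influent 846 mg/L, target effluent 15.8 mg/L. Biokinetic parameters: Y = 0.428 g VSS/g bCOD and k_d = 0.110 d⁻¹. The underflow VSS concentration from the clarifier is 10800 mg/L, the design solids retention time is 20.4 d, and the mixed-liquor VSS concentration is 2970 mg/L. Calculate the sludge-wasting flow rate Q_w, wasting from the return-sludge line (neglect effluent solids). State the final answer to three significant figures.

Q_w ≈ 26.4 m³/d

Steady-state biomass mass balance: V·X·(1 + k_d·θ_c) = Y·Q·(S₀ − S)·θ_c, so V = 0.428 × 2600 × (846 − 15.8) × 20.4 / [2970 × (1 + 0.110 × 20.4)] = 1.88×10^7 / 9635 = 1956 m³.
θ_c = V·X/(Q_w·X_r) when wasting from the recycle, so Q_w = V·X/(θ_c·X_r) = 1956 × 2970 / (20.4 × 10800) = 26.37 m³/d.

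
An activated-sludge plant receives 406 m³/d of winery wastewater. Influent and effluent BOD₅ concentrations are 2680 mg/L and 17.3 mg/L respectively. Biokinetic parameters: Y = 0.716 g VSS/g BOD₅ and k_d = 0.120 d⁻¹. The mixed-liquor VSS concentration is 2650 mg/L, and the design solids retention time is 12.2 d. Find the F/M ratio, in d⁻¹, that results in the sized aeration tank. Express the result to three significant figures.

F/M ≈ 0.284 d⁻¹

Rearranging the biomass balance for a CMAS with decay, V = Y·Q·ΔS·θ_c / [X·(1+k_d θ_c)] = 0.716 × 406 × (2680 − 17.3) × 12.2 / [2650 × (1 + 0.120 × 12.2)] = 9.44×10^6 / 6530 = 1446 m³.
Food-to-microorganism ratio F/M = Q S₀ / (V X) = 406 × 2680 / (1446 × 2650) = 0.2839 d⁻¹.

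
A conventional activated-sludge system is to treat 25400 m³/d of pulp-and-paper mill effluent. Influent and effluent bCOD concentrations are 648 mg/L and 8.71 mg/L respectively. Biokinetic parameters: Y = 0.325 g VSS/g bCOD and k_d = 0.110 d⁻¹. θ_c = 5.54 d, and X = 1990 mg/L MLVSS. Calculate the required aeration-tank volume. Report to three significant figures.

V ≈ 9130 m³

Rearranging the biomass balance for a CMAS with decay, V = Y·Q·ΔS·θ_c / [X·(1+k_d θ_c)] = 0.325 × 25400 × (648 − 8.71) × 5.54 / [1990 × (1 + 0.110 × 5.54)] = 2.92×10^7 / 3203 = 9129 m³.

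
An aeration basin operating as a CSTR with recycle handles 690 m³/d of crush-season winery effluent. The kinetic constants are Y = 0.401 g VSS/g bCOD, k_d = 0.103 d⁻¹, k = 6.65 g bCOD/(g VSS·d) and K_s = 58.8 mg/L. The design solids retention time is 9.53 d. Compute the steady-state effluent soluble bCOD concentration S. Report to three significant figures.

From the Monod/SRT balance for a CMAS, S = K_s·(1+k_d θ_c)/[θ_c·(Y k − k_d) − 1] = 58.8 × (1 + 0.103 × 9.53) / [9.53 × (0.401 × 6.65 − 0.103) − 1] = 116.5 / 23.43 = 4.973 mg/L.

S ≈ 4.97 mg/L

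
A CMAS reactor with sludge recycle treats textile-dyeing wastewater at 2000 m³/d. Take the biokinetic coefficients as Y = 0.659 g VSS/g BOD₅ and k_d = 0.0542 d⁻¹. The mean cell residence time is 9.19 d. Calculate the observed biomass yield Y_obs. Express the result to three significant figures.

Y_obs ≈ 0.440 g VSS/g BOD₅

Y_obs = Y / (1 + k_d θ_c) = 0.659 / (1 + 0.0542 × 9.19) = 0.659 / 1.498 = 0.4399.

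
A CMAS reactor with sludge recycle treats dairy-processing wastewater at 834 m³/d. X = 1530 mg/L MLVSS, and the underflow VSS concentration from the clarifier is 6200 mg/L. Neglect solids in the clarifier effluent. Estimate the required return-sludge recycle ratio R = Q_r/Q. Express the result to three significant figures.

R ≈ 0.328

R = Q_r/Q = X/(X_r − X) = 1530 / (6200 − 1530) = 0.3276.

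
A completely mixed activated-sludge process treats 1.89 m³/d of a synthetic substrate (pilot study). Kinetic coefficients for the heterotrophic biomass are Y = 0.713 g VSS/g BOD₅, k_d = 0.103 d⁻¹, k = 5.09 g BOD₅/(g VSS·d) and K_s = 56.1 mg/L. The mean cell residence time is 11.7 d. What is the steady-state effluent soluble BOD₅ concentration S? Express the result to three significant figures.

S ≈ 3.07 mg/L

For a completely mixed reactor with recycle the Lawrence–McCarty relation gives S = K_s·(1 + k_d·θ_c) / [θ_c·(Y·k − k_d) − 1] = 56.1 × (1 + 0.103 × 11.7) / [11.7 × (0.713 × 5.09 − 0.103) − 1] = 123.7 / 40.26 = 3.073 mg/L.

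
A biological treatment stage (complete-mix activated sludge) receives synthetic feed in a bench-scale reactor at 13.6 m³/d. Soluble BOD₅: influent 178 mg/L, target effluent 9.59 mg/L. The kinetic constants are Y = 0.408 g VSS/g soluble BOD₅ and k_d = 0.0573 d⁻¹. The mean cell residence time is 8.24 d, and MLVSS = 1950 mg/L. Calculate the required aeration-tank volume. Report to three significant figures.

V ≈ 2.68 m³

Rearranging the biomass balance for a CMAS with decay, V = Y·Q·ΔS·θ_c / [X·(1+k_d θ_c)] = 0.408 × 13.6 × (178 − 9.59) × 8.24 / [1950 × (1 + 0.0573 × 8.24)] = 7.7×10^3 / 2871 = 2.682 m³.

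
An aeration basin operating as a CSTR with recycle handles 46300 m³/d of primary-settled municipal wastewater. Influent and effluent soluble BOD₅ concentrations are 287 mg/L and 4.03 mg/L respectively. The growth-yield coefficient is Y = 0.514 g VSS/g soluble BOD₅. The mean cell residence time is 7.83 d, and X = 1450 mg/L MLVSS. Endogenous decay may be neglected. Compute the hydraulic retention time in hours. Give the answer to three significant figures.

V·X = Y·Q·ΔS·θ_c gives V = 0.514 × 46300 × (287 − 4.03) × 7.83 / 1450 = 36365 m³.
τ = V/Q = 36365/46300 = 0.7854 d, or 18.85 h.

τ ≈ 18.8 h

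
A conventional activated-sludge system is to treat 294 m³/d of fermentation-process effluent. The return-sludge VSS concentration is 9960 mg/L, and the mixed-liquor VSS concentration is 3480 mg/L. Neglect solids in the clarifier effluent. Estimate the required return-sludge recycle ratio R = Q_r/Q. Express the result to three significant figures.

Solids balance on the clarifier gives (1+R)X = R·X_r, so R = X/(X_r − X) = 3480 / (9960 − 3480) = 0.5370.

R ≈ 0.537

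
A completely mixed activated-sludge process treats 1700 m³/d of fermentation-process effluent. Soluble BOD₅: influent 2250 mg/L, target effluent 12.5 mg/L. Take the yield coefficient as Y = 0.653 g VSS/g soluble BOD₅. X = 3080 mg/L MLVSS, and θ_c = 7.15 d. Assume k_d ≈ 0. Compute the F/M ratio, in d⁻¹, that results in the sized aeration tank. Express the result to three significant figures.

F/M ≈ 0.215 d⁻¹

With k_d = 0 the design equation reduces to V = Y Q (S₀−S) θ_c / X = 0.653 × 1700 × (2250 − 12.5) × 7.15 / 3080 = 5766 m³.
Food-to-microorganism ratio F/M = Q S₀ / (V X) = 1700 × 2250 / (5766 × 3080) = 0.2154 d⁻¹.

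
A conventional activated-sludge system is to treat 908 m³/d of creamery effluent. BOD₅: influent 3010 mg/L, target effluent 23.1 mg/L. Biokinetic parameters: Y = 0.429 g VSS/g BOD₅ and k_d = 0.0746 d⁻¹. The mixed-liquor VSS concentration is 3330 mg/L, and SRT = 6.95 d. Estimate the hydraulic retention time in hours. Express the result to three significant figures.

τ ≈ 42.3 h

Rearranging the biomass balance for a CMAS with decay, V = Y·Q·ΔS·θ_c / [X·(1+k_d θ_c)] = 0.429 × 908 × (3010 − 23.1) × 6.95 / [3330 × (1 + 0.0746 × 6.95)] = 8.09×10^6 / 5057 = 1599 m³.
Hydraulic retention time τ = V/Q = 1599 / 908 = 1.761 d = 42.27 h.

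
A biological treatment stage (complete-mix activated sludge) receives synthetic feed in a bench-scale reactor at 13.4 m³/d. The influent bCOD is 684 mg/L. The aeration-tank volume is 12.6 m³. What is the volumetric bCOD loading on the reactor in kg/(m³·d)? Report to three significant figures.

Applied bCOD load per unit volume = Q·S₀/V = (13.4 × 684/1000)/12.60 = 0.7274 kg bCOD·m⁻³·d⁻¹.

L_v ≈ 0.727 kg bCOD/(m³·d)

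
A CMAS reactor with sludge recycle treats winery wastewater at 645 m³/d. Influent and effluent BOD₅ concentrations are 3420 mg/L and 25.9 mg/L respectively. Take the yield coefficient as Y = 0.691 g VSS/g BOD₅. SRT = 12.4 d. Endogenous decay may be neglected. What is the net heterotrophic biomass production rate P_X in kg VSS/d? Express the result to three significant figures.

P_X ≈ 1510 kg VSS/d

With endogenous decay neglected, the observed yield equals the true yield: Y_obs = Y = 0.691 g VSS/g BOD₅.
Substrate removed = Q·(S₀ − S) = 645 m³/d × (3420 − 25.9) g/m³ = 2.19×10^6 g/d = 2189 kg/d.
So the net sludge growth is P_X = 0.6910 × 2189 = 1513 kg VSS/d.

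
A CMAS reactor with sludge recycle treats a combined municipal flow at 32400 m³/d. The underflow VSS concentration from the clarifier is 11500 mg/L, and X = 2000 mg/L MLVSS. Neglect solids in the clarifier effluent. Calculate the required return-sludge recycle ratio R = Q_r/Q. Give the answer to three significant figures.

R ≈ 0.211

Mass balance around the secondary clarifier (neglecting effluent solids): R = X / (X_r − X) = 2000 / (11500 − 2000) = 0.2105.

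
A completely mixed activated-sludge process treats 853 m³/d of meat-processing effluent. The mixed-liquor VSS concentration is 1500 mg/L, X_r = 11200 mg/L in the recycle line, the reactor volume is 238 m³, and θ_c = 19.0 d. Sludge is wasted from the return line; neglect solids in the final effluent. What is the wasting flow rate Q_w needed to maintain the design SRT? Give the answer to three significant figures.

θ_c = V·X/(Q_w·X_r) when wasting from the recycle, so Q_w = V·X/(θ_c·X_r) = 238.0 × 1500 / (19.0 × 11200) = 1.678 m³/d.

Q_w ≈ 1.68 m³/d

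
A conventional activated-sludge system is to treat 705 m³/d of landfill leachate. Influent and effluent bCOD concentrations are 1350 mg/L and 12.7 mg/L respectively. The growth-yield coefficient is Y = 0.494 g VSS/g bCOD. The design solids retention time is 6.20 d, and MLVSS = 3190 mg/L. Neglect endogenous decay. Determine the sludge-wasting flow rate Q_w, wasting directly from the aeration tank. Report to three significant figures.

Q_w ≈ 146 m³/d

V·X = Y·Q·ΔS·θ_c gives V = 0.494 × 705 × (1350 − 12.7) × 6.20 / 3190 = 905.2 m³.
With mixed-liquor wasting, θ_c = V/Q_w, so Q_w = V/θ_c = 905.2/6.20 = 146.0 m³/d.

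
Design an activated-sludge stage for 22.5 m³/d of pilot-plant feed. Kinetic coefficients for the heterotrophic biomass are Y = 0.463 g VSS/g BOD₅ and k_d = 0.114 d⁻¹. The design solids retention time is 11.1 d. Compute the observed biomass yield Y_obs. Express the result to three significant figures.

Observed yield with endogenous decay: Y_obs = Y / (1 + k_d·θ_c) = 0.463 / (1 + 0.114 × 11.1) = 0.463 / 2.265 = 0.2044 g VSS/g BOD₅.

Y_obs ≈ 0.204 g VSS/g BOD₅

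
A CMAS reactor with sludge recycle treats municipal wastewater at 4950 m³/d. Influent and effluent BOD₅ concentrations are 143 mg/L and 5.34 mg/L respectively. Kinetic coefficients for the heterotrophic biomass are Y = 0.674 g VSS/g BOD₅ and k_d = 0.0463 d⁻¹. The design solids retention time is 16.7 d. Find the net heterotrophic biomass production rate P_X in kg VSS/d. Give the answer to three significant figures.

Observed yield with endogenous decay: Y_obs = Y / (1 + k_d·θ_c) = 0.674 / (1 + 0.0463 × 16.7) = 0.674 / 1.773 = 0.3801 g VSS/g BOD₅.
Substrate removed = Q·(S₀ − S) = 4950 m³/d × (143 − 5.34) g/m³ = 6.81×10^5 g/d = 681.4 kg/d.
Biomass produced: P_X = Y_obs·Q·ΔS = 0.3801 × 681.4 ≈ 259.0 kg VSS/d.

P_X ≈ 259 kg VSS/d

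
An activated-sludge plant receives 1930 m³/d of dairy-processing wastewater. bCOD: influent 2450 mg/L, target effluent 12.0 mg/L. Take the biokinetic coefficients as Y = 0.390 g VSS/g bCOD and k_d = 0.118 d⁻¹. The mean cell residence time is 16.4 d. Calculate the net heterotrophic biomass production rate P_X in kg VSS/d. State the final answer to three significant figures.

Correct the yield for decay: Y_obs = Y/(1 + k_d θ_c) = 0.390 / (1 + 0.118 × 16.4) = 0.390 / 2.935 = 0.1329.
Mass of bCOD removed per day: Q(S₀ − S) = 1930 × 2438 g/m³ = 4705 kg/d.
P_X = Y_obs · Q(S₀ − S) = 0.1329 × 4705 = 625.2 kg VSS/d.

P_X ≈ 625 kg VSS/d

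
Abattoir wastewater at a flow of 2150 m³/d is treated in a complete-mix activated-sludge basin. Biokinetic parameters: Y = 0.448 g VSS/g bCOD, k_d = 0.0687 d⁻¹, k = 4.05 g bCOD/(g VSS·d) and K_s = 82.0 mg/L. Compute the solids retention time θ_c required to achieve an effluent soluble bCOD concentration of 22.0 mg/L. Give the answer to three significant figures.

At the target effluent, Y k S/(K_s+S) = 0.448×4.05×22.0/104.0 = 0.3838 d⁻¹.
Then 1/θ_c = μ − k_d = 0.3838 − 0.0687 = 0.3151 d⁻¹, giving θ_c = 3.173 d.

θ_c ≈ 3.17 d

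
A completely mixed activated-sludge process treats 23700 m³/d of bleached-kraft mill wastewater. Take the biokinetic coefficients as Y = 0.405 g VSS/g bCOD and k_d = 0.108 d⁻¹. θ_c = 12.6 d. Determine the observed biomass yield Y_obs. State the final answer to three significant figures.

Observed yield with endogenous decay: Y_obs = Y / (1 + k_d·θ_c) = 0.405 / (1 + 0.108 × 12.6) = 0.405 / 2.361 = 0.1716 g VSS/g bCOD.

Y_obs ≈ 0.172 g VSS/g bCOD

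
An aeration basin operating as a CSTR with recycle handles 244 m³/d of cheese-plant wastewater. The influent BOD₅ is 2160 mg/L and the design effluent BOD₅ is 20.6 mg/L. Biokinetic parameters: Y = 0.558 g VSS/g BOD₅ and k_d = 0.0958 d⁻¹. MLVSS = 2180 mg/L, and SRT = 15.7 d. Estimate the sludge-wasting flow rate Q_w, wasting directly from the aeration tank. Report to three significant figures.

Q_w ≈ 53.4 m³/d

Rearranging the biomass balance for a CMAS with decay, V = Y·Q·ΔS·θ_c / [X·(1+k_d θ_c)] = 0.558 × 244 × (2160 − 20.6) × 15.7 / [2180 × (1 + 0.0958 × 15.7)] = 4.57×10^6 / 5459 = 837.8 m³.
Wasting from the aeration tank: Q_w = V / θ_c = 837.8 / 15.7 = 53.36 m³/d.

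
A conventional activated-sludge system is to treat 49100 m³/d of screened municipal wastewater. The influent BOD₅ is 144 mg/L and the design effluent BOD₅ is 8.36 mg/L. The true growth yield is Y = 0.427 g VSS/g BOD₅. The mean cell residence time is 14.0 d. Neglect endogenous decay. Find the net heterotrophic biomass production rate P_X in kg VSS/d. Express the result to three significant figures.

No decay correction is needed, so Y_obs = Y = 0.427.
Substrate removed = Q·(S₀ − S) = 49100 m³/d × (144 − 8.36) g/m³ = 6.66×10^6 g/d = 6660 kg/d.
Net biomass production P_X = Y_obs × Q·(S₀ − S) = 0.4270 × 6660 = 2844 kg VSS/d.

P_X ≈ 2840 kg VSS/d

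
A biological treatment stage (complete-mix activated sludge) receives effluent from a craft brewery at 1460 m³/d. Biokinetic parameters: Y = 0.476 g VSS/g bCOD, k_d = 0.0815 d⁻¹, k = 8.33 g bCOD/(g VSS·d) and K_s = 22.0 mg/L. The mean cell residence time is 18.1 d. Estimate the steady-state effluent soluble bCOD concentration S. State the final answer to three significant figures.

Effluent substrate depends only on kinetics and SRT: S = K_s(1 + k_d θ_c) / [θ_c(Yk − k_d) − 1] = 22.0 × (1 + 0.0815 × 18.1) / [18.1 × (0.476 × 8.33 − 0.0815) − 1] = 54.45 / 69.29 = 0.7858 mg/L.

S ≈ 0.786 mg/L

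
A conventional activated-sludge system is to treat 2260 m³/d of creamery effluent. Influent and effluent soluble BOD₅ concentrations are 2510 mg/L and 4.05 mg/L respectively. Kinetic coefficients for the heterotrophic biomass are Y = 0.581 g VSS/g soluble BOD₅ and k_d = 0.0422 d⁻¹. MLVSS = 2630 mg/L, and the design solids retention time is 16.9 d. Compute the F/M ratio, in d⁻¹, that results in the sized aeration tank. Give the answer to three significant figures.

F/M ≈ 0.175 d⁻¹

Steady-state biomass mass balance: V·X·(1 + k_d·θ_c) = Y·Q·(S₀ − S)·θ_c, so V = 0.581 × 2260 × (2510 − 4.05) × 16.9 / [2630 × (1 + 0.0422 × 16.9)] = 5.56×10^7 / 4506 = 12342 m³.
F/M = applied load / biomass = Q·S₀/(V·X) = 2260 × 2510 / (12342 × 2630) = 0.1748 d⁻¹.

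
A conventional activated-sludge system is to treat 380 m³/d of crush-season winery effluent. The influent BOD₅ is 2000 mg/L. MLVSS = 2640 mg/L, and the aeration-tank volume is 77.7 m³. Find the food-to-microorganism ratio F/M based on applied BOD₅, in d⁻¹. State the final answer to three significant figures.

F/M = Q·S₀ / (V·X) = 380 × 2000 / (77.70 × 2640) = 3.705 g BOD₅·(g VSS·d)⁻¹.

F/M ≈ 3.71 d⁻¹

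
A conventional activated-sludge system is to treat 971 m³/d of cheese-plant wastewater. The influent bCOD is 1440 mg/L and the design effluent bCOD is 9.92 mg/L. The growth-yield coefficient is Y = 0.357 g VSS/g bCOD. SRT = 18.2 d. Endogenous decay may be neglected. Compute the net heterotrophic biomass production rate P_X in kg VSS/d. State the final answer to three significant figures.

Since k_d ≈ 0, Y_obs = Y = 0.357 g VSS/g bCOD.
Q·(S₀ − S) = 971 × (1440 − 9.92) × 10⁻³ = 1389 kg/d removed.
So the net sludge growth is P_X = 0.3570 × 1389 = 495.7 kg VSS/d.

P_X ≈ 496 kg VSS/d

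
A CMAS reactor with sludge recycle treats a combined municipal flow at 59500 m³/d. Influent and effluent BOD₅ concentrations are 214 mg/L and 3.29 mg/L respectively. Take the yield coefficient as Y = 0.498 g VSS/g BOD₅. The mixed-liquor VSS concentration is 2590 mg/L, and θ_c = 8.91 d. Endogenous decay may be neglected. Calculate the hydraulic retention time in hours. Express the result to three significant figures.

τ ≈ 8.66 h

With k_d = 0 the design equation reduces to V = Y Q (S₀−S) θ_c / X = 0.498 × 59500 × (214 − 3.29) × 8.91 / 2590 = 21479 m³.
Hydraulic retention time τ = V/Q = 21479 / 59500 = 0.3610 d = 8.664 h.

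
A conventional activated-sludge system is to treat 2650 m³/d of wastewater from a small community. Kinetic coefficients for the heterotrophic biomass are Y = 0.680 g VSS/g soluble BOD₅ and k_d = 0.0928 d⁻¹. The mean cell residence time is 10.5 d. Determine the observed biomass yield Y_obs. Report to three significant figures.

Correct the yield for decay: Y_obs = Y/(1 + k_d θ_c) = 0.680 / (1 + 0.0928 × 10.5) = 0.680 / 1.974 = 0.3444.

Y_obs ≈ 0.344 g VSS/g soluble BOD₅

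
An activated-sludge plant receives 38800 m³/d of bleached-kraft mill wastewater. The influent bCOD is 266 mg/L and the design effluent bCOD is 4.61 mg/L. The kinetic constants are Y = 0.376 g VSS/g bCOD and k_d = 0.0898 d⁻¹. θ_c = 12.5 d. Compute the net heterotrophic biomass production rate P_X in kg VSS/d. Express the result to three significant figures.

P_X ≈ 1800 kg VSS/d

Y_obs = Y / (1 + k_d θ_c) = 0.376 / (1 + 0.0898 × 12.5) = 0.376 / 2.123 = 0.1771.
Q·(S₀ − S) = 38800 × (266 − 4.61) × 10⁻³ = 10142 kg/d removed.
So the net sludge growth is P_X = 0.1771 × 10142 = 1797 kg VSS/d.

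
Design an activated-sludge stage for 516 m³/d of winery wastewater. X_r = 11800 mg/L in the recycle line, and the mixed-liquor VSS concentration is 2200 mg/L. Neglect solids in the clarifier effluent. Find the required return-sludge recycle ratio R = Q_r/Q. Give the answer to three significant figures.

Solids balance on the clarifier gives (1+R)X = R·X_r, so R = X/(X_r − X) = 2200 / (11800 − 2200) = 0.2292.

R ≈ 0.229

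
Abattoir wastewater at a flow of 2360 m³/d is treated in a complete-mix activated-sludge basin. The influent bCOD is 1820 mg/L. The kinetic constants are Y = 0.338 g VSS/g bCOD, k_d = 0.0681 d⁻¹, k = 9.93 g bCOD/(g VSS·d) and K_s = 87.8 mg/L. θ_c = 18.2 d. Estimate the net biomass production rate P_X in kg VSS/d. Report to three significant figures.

P_X ≈ 647 kg VSS/d

For a completely mixed reactor with recycle the Lawrence–McCarty relation gives S = K_s·(1 + k_d·θ_c) / [θ_c·(Y·k − k_d) − 1] = 87.8 × (1 + 0.0681 × 18.2) / [18.2 × (0.338 × 9.93 − 0.0681) − 1] = 196.6 / 58.85 = 3.341 mg/L.
Y_obs = Y / (1 + k_d θ_c) = 0.338 / (1 + 0.0681 × 18.2) = 0.338 / 2.239 = 0.1509.
ΔS = 1820 − 3.34 = 1817 mg/L, so the substrate removal rate is 2360 × 1817/1000 = 4287 kg bCOD/d.
P_X = Y_obs · Q(S₀ − S) = 0.1509 × 4287 = 647.1 kg VSS/d.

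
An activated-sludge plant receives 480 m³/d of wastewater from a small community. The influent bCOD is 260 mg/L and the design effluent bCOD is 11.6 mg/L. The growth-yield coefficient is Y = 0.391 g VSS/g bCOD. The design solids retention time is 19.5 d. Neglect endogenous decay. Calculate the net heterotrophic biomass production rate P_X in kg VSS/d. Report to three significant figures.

P_X ≈ 46.6 kg VSS/d

No decay correction is needed, so Y_obs = Y = 0.391.
ΔS = 260 − 11.6 = 248.4 mg/L, so the substrate removal rate is 480 × 248.4/1000 = 119.2 kg bCOD/d.
Net biomass production P_X = Y_obs × Q·(S₀ − S) = 0.3910 × 119.2 = 46.62 kg VSS/d.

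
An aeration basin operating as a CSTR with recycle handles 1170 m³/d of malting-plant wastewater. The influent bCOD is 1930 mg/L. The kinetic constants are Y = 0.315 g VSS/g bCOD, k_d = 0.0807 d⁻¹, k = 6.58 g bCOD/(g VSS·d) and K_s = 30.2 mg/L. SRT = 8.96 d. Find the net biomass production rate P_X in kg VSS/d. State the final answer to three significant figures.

For a completely mixed reactor with recycle the Lawrence–McCarty relation gives S = K_s·(1 + k_d·θ_c) / [θ_c·(Y·k − k_d) − 1] = 30.2 × (1 + 0.0807 × 8.96) / [8.96 × (0.315 × 6.58 − 0.0807) − 1] = 52.04 / 16.85 = 3.089 mg/L.
Correct the yield for decay: Y_obs = Y/(1 + k_d θ_c) = 0.315 / (1 + 0.0807 × 8.96) = 0.315 / 1.723 = 0.1828.
Substrate removed = Q·(S₀ − S) = 1170 m³/d × (1930 − 3.09) g/m³ = 2.25×10^6 g/d = 2254 kg/d.
Net biomass production P_X = Y_obs × Q·(S₀ − S) = 0.1828 × 2254 = 412.1 kg VSS/d.

P_X ≈ 412 kg VSS/d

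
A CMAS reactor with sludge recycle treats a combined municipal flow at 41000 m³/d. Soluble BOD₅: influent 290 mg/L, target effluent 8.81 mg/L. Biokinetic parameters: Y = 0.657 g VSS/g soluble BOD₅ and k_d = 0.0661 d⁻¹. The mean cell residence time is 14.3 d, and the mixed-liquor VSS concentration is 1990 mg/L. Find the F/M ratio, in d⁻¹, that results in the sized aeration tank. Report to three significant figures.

Steady-state biomass mass balance: V·X·(1 + k_d·θ_c) = Y·Q·(S₀ − S)·θ_c, so V = 0.657 × 41000 × (290 − 8.81) × 14.3 / [1990 × (1 + 0.0661 × 14.3)] = 1.08×10^8 / 3871 = 27981 m³.
F/M = Q·S₀ / (V·X) = 41000 × 290 / (27981 × 1990) = 0.2135 g soluble BOD₅·(g VSS·d)⁻¹.

F/M ≈ 0.214 d⁻¹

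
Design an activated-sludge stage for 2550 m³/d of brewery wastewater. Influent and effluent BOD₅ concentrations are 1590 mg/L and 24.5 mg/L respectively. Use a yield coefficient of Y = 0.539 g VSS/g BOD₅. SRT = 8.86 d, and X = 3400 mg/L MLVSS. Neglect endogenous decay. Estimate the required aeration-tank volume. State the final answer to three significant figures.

V ≈ 5610 m³

With k_d = 0 the design equation reduces to V = Y Q (S₀−S) θ_c / X = 0.539 × 2550 × (1590 − 24.5) × 8.86 / 3400 = 5607 m³.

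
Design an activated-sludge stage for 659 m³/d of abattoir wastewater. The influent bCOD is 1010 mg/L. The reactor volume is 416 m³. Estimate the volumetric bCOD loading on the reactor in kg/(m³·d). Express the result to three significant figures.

L_v = Q S₀ / V = 659 × 1010 × 10⁻³ / 416.0 = 1.600 kg/(m³·d).

L_v ≈ 1.60 kg bCOD/(m³·d)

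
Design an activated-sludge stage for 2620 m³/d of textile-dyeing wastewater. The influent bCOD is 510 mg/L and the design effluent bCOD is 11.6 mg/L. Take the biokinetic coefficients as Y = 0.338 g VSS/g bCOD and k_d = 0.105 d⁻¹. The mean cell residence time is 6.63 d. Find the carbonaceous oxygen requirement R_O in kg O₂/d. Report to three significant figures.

The observed yield is Y_obs = Y/(1 + k_d·θ_c) = 0.338 / (1 + 0.105 × 6.63) = 0.338 / 1.696 = 0.1993 g VSS per g bCOD removed.
ΔS = 510 − 11.6 = 498.4 mg/L, so the substrate removal rate is 2620 × 498.4/1000 = 1306 kg bCOD/d.
Biomass synthesised: P_X = Y_obs × 1306 = 260.2 kg VSS/d.
R_O = Q·ΔS − 1.42 P_X = 1306 − 369.5 = 936.3 kg O₂/d.

R_O ≈ 936 kg O₂/d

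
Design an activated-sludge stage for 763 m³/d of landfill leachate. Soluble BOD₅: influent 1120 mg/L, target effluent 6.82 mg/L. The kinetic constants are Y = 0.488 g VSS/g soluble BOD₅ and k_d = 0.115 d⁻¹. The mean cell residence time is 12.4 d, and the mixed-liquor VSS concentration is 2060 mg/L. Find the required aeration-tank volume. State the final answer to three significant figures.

Rearranging the biomass balance for a CMAS with decay, V = Y·Q·ΔS·θ_c / [X·(1+k_d θ_c)] = 0.488 × 763 × (1120 − 6.82) × 12.4 / [2060 × (1 + 0.115 × 12.4)] = 5.14×10^6 / 4998 = 1028 m³.

V ≈ 1030 m³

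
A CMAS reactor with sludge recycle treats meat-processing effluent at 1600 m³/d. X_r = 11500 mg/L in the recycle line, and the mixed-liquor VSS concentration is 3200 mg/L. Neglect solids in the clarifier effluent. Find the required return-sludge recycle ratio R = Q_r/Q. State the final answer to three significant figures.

R ≈ 0.386

R = Q_r/Q = X/(X_r − X) = 3200 / (11500 − 3200) = 0.3855.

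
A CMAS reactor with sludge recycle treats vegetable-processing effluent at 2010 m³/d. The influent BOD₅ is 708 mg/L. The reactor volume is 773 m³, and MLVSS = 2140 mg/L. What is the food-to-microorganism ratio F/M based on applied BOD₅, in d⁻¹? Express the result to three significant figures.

F/M ≈ 0.860 d⁻¹

F/M = Q·S₀ / (V·X) = 2010 × 708 / (773.0 × 2140) = 0.8603 g BOD₅·(g VSS·d)⁻¹.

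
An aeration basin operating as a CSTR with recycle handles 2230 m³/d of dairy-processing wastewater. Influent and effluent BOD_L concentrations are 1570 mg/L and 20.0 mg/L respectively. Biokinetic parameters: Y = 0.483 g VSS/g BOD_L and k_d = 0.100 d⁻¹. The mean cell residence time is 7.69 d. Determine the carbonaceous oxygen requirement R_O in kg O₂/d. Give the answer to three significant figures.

R_O ≈ 2120 kg O₂/d

The observed yield is Y_obs = Y/(1 + k_d·θ_c) = 0.483 / (1 + 0.100 × 7.69) = 0.483 / 1.769 = 0.2730 g VSS per g BOD_L removed.
Q·(S₀ − S) = 2230 × (1570 − 20.0) × 10⁻³ = 3456 kg/d removed.
P_X = Y_obs·Q·(S₀ − S) = 0.2730 × 3456 = 943.7 kg VSS/d.
R_O = Q·(S₀ − S) − 1.42·P_X = 3456 − 1.42 × 943.7 = 2116 kg O₂/d.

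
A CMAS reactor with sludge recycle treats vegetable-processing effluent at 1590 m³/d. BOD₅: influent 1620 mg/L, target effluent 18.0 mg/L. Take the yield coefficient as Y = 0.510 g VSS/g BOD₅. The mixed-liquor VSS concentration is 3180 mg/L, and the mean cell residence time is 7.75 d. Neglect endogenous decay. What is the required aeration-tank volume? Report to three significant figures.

V ≈ 3170 m³

With k_d = 0 the design equation reduces to V = Y Q (S₀−S) θ_c / X = 0.510 × 1590 × (1620 − 18.0) × 7.75 / 3180 = 3166 m³.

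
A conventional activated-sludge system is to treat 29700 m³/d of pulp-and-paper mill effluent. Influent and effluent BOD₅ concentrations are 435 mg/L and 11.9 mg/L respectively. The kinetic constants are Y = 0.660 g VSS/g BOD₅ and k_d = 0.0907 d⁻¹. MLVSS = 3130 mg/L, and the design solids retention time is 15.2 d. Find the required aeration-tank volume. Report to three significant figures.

V ≈ 16900 m³

Rearranging the biomass balance for a CMAS with decay, V = Y·Q·ΔS·θ_c / [X·(1+k_d θ_c)] = 0.660 × 29700 × (435 − 11.9) × 15.2 / [3130 × (1 + 0.0907 × 15.2)] = 1.26×10^8 / 7445 = 16932 m³.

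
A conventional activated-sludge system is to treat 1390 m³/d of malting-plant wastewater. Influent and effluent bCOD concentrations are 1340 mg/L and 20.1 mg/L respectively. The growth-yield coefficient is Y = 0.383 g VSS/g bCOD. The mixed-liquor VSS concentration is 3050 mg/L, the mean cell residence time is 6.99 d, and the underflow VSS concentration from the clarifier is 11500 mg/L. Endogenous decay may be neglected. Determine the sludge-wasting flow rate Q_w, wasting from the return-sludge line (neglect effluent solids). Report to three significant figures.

Biomass mass balance (decay neglected): V·X = Y·Q·(S₀ − S)·θ_c, so V = 0.383 × 1390 × (1340 − 20.1) × 6.99 / 3050 = 1610 m³.
Q_w = (V·X)/(θ_c X_r) = 1610 × 3050 / (6.99 × 11500) = 61.10 m³/d.

Q_w ≈ 61.1 m³/d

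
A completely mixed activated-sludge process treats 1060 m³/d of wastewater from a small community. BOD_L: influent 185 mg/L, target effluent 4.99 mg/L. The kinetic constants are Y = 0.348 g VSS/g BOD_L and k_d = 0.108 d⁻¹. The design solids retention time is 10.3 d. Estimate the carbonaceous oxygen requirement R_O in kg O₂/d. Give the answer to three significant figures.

Y_obs = Y / (1 + k_d θ_c) = 0.348 / (1 + 0.108 × 10.3) = 0.348 / 2.112 = 0.1647.
Substrate removed = Q·(S₀ − S) = 1060 m³/d × (185 − 4.99) g/m³ = 1.91×10^5 g/d = 190.8 kg/d.
P_X = Y_obs·Q·(S₀ − S) = 0.1647 × 190.8 = 31.43 kg VSS/d.
Carbonaceous O₂ demand = substrate oxidised − cell-mass equivalent = 190.8 − 1.42 × 31.43 = 146.2 kg O₂/d.

R_O ≈ 146 kg O₂/d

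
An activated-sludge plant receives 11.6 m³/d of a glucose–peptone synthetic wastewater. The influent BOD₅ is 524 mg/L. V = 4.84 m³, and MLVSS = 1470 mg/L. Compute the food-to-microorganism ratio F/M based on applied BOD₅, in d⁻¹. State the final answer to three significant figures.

F/M ≈ 0.854 d⁻¹

F/M = Q·S₀ / (V·X) = 11.6 × 524 / (4.840 × 1470) = 0.8543 g BOD₅·(g VSS·d)⁻¹.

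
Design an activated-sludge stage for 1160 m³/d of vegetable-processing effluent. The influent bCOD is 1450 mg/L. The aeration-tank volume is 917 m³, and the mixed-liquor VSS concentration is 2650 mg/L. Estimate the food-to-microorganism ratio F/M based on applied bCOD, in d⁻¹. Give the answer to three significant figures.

F/M ≈ 0.692 d⁻¹

F/M = Q·S₀ / (V·X) = 1160 × 1450 / (917.0 × 2650) = 0.6922 g bCOD·(g VSS·d)⁻¹.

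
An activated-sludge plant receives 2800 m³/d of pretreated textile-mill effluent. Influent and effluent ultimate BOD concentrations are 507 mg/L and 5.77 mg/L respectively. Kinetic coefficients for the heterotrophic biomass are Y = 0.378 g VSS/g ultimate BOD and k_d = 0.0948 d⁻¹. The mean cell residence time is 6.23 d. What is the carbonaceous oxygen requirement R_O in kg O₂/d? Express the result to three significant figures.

R_O ≈ 930 kg O₂/d

Correct the yield for decay: Y_obs = Y/(1 + k_d θ_c) = 0.378 / (1 + 0.0948 × 6.23) = 0.378 / 1.591 = 0.2376.
ΔS = 507 − 5.77 = 501.2 mg/L, so the substrate removal rate is 2800 × 501.2/1000 = 1403 kg ultimate BOD/d.
Biomass synthesised: P_X = Y_obs × 1403 = 333.5 kg VSS/d.
Carbonaceous O₂ demand = substrate oxidised − cell-mass equivalent = 1403 − 1.42 × 333.5 = 929.8 kg O₂/d.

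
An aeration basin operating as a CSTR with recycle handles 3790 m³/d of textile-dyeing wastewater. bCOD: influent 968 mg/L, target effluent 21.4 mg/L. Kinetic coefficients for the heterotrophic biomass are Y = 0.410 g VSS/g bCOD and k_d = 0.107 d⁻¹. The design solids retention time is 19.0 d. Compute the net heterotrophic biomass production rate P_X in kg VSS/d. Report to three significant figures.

Correct the yield for decay: Y_obs = Y/(1 + k_d θ_c) = 0.410 / (1 + 0.107 × 19.0) = 0.410 / 3.033 = 0.1352.
Q·(S₀ − S) = 3790 × (968 − 21.4) × 10⁻³ = 3588 kg/d removed.
So the net sludge growth is P_X = 0.1352 × 3588 = 485.0 kg VSS/d.

P_X ≈ 485 kg VSS/d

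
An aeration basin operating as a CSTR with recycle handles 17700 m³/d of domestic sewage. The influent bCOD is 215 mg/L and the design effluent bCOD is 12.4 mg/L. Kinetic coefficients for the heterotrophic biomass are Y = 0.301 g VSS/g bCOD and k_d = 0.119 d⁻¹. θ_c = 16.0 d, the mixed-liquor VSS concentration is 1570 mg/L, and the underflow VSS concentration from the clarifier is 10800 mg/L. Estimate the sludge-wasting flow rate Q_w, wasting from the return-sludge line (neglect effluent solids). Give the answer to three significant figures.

Q_w ≈ 34.4 m³/d

From the SRT design equation V = Y Q (S₀−S) θ_c / [X (1 + k_d θ_c)] = 0.301 × 17700 × (215 − 12.4) × 16.0 / [1570 × (1 + 0.119 × 16.0)] = 1.73×10^7 / 4559 = 3788 m³.
Q_w = (V·X)/(θ_c X_r) = 3788 × 1570 / (16.0 × 10800) = 34.42 m³/d.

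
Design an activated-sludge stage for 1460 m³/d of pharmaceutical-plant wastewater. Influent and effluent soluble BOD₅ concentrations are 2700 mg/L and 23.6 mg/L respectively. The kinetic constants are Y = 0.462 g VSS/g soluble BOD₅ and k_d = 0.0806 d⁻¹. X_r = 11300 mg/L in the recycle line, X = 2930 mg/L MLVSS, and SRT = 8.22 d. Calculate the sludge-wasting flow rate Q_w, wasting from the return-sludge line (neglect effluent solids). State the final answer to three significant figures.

Q_w ≈ 96.1 m³/d

Steady-state biomass mass balance: V·X·(1 + k_d·θ_c) = Y·Q·(S₀ − S)·θ_c, so V = 0.462 × 1460 × (2700 − 23.6) × 8.22 / [2930 × (1 + 0.0806 × 8.22)] = 1.48×10^7 / 4871 = 3046 m³.
Q_w = (V·X)/(θ_c X_r) = 3046 × 2930 / (8.22 × 11300) = 96.09 m³/d.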